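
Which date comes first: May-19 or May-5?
May-5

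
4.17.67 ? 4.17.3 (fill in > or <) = >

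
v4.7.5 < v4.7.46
True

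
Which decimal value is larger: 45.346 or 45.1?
45.346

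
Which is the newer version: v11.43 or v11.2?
v11.43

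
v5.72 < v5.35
False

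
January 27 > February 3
False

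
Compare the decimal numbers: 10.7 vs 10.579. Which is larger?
10.7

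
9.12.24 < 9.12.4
False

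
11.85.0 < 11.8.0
False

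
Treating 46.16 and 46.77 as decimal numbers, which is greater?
46.77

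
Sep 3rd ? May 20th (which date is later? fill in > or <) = >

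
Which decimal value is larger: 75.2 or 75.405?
75.405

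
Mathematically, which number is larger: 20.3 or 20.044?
20.3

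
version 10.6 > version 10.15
False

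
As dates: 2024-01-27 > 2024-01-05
True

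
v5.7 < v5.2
False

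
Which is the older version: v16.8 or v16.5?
v16.5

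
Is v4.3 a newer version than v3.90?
Yes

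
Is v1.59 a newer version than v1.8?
Yes. Version numbers are compared segment by segment as integers, not as decimals: minor version 59 > 8, so v1.59 > v1.8 (even though the decimal 1.59 < 1.8).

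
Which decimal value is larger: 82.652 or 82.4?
82.652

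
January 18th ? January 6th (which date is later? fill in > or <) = >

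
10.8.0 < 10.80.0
True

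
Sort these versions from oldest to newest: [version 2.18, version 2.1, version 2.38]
[version 2.1, version 2.18, version 2.38]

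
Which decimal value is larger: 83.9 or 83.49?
83.9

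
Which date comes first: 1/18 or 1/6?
1/6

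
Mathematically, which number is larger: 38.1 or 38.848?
38.848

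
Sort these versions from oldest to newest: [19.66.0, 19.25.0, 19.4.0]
[19.4.0, 19.25.0, 19.66.0]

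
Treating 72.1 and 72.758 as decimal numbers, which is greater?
72.758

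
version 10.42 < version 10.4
False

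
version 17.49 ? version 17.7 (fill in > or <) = >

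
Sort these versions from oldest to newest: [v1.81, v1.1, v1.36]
[v1.1, v1.36, v1.81]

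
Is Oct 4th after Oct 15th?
No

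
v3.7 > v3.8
False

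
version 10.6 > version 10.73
False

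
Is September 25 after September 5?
Yes. Day 25 comes after day 5 in September — this is a date comparison, not a decimal one (the decimal 9.25 would be smaller than 9.5).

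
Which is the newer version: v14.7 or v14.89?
v14.89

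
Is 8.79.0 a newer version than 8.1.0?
Yes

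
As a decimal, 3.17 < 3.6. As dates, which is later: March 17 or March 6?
March 17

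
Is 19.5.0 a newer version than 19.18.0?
No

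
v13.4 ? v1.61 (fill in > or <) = >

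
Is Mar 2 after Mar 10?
No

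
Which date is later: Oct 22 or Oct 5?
Oct 22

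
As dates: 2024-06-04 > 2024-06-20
False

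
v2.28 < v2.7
False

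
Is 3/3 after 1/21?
Yes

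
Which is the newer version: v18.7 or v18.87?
v18.87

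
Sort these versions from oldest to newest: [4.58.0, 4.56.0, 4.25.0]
[4.25.0, 4.56.0, 4.58.0]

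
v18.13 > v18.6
True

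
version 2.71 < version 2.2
False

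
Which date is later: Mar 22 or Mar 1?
Mar 22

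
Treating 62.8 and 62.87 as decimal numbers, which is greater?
62.87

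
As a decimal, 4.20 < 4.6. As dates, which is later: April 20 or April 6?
April 20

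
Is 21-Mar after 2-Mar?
Yes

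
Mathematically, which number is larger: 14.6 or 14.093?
14.6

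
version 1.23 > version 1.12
True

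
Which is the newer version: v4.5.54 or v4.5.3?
v4.5.54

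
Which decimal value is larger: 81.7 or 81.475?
81.7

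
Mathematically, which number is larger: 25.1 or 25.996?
25.996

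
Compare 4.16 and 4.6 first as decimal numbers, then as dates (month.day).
As decimals: 4.16 < 4.6. As dates: 4/16 is later than 4/6 (day 16 > day 6).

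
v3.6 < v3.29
True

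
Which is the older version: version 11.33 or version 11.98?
version 11.33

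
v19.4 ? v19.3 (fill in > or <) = >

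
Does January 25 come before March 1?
Yes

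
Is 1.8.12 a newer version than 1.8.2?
Yes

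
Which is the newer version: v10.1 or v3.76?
v10.1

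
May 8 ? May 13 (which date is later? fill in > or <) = <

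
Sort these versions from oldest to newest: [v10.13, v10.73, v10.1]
[v10.1, v10.13, v10.73]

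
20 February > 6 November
False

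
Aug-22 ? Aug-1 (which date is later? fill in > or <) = >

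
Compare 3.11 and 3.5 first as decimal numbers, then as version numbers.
As decimals: 3.11 < 3.5. As versions: v3.11 > v3.5 (minor version 11 > 5).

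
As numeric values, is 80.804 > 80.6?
True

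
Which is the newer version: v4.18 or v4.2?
v4.18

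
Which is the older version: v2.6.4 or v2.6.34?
v2.6.4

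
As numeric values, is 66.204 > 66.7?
False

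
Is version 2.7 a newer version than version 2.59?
No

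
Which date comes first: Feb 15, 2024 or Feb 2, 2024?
Feb 2, 2024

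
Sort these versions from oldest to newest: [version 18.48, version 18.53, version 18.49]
[version 18.48, version 18.49, version 18.53]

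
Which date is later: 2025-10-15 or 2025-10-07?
2025-10-15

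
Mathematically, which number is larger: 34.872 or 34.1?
34.872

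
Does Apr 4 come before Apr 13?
Yes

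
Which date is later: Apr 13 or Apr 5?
Apr 13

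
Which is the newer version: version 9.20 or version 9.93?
version 9.93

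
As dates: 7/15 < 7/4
False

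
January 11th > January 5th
True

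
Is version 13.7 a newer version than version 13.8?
No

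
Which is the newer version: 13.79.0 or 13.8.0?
13.79.0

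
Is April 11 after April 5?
Yes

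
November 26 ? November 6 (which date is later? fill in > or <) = >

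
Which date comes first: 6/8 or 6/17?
6/8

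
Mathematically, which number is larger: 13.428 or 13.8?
13.8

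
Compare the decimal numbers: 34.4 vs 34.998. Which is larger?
34.998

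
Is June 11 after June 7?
Yes. Day 11 comes after day 7 in June — this is a date comparison, not a decimal one (the decimal 6.11 would be smaller than 6.7).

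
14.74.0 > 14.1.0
True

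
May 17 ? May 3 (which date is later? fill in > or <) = >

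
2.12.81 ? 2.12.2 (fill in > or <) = >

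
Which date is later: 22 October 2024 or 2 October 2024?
22 October 2024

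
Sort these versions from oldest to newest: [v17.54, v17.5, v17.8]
[v17.5, v17.8, v17.54]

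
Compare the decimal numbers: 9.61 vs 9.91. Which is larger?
9.91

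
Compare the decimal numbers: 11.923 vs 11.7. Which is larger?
11.923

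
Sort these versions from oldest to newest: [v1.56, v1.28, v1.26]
[v1.26, v1.28, v1.56]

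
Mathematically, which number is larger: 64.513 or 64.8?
64.8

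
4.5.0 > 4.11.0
False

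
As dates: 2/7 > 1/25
True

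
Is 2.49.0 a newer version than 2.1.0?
Yes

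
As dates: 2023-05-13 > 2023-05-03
True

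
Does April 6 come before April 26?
Yes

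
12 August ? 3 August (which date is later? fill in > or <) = >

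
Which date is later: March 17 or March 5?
March 17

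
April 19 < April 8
False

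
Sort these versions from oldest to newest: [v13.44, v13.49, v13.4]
[v13.4, v13.44, v13.49]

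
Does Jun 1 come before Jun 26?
Yes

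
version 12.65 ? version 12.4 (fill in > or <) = >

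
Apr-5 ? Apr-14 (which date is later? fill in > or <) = <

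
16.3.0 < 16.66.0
True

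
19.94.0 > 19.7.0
True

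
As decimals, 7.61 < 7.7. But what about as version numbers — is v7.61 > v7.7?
True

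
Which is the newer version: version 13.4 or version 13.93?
version 13.93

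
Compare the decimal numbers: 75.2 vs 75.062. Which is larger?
75.2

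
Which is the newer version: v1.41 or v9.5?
v9.5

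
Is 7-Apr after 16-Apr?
No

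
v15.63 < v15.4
False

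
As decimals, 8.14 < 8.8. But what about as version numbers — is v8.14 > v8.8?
True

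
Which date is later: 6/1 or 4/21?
6/1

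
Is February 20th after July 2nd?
No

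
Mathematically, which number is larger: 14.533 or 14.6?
14.6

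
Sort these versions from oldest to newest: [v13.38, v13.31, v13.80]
[v13.31, v13.38, v13.80]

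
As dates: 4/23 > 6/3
False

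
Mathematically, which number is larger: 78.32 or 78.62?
78.62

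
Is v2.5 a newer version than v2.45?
No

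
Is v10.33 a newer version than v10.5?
Yes. Version numbers are compared segment by segment as integers, not as decimals: minor version 33 > 5, so v10.33 > v10.5 (even though the decimal 10.33 < 10.5).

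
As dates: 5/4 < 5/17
True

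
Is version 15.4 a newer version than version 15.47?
No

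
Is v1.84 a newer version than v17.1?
No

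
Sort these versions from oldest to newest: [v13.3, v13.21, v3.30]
[v3.30, v13.3, v13.21]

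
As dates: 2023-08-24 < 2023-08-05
False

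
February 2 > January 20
True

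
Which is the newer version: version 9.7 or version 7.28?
version 9.7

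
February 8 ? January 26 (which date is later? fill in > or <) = >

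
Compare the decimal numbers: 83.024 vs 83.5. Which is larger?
83.5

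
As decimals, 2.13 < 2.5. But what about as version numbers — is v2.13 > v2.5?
True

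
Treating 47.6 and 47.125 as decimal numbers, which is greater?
47.6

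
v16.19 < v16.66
True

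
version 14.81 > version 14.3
True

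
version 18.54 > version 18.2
True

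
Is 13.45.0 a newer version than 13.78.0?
No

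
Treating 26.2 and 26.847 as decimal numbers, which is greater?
26.847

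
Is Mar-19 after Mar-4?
Yes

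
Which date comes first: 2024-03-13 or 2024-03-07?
2024-03-07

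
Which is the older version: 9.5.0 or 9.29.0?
9.5.0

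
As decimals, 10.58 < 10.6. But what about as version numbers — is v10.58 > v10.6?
True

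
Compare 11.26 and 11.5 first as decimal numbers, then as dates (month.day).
As decimals: 11.26 < 11.5. As dates: 11/26 is later than 11/5 (day 26 > day 5).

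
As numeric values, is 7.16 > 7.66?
False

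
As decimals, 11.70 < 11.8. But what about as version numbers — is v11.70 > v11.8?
True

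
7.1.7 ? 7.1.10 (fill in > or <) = <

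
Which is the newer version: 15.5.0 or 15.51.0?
15.51.0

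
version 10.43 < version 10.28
False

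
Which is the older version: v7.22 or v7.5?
v7.5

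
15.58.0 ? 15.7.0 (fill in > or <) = >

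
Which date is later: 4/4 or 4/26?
4/26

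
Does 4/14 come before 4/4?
No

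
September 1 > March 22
True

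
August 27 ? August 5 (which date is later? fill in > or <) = >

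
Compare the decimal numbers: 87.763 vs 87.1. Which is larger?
87.763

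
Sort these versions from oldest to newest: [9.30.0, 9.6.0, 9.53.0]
[9.6.0, 9.30.0, 9.53.0]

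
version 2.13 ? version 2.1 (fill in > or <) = >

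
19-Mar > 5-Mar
True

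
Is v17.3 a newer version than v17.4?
No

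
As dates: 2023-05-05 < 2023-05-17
True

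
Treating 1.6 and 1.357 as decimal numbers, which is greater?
1.6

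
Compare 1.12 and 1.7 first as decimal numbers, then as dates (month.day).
As decimals: 1.12 < 1.7. As dates: 1/12 is later than 1/7 (day 12 > day 7).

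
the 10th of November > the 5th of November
True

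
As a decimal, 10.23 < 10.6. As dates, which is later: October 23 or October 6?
October 23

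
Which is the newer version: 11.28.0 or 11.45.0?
11.45.0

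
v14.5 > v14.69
False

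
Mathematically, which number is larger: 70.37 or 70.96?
70.96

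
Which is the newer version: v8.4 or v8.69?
v8.69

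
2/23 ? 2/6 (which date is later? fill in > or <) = >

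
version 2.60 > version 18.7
False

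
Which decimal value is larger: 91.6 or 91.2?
91.6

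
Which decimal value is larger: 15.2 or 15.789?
15.789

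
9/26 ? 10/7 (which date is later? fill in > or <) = <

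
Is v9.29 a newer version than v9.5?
Yes. Version numbers are compared segment by segment as integers, not as decimals: minor version 29 > 5, so v9.29 > v9.5 (even though the decimal 9.29 < 9.5).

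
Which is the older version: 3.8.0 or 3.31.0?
3.8.0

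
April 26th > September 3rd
False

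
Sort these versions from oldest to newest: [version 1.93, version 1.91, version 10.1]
[version 1.91, version 1.93, version 10.1]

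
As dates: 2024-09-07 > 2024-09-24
False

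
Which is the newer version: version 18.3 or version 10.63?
version 18.3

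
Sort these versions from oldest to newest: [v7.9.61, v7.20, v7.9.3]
[v7.9.3, v7.9.61, v7.20]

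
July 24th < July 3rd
False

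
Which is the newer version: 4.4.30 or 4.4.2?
4.4.30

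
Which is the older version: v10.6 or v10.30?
v10.6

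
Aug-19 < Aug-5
False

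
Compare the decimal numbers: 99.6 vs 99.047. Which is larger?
99.6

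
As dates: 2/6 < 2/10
True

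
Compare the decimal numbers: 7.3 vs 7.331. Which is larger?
7.331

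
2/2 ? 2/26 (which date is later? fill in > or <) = <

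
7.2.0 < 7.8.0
True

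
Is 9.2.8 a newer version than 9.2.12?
No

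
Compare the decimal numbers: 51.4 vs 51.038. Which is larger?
51.4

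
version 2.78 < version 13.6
True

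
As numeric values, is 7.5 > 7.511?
False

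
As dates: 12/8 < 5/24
False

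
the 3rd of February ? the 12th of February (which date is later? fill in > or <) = <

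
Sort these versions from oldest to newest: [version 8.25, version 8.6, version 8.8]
[version 8.6, version 8.8, version 8.25]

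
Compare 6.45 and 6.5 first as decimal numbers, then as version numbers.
As decimals: 6.45 < 6.5. As versions: v6.45 > v6.5 (minor version 45 > 5).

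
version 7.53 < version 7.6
False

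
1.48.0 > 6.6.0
False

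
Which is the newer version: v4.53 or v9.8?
v9.8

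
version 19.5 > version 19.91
False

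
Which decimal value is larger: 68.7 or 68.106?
68.7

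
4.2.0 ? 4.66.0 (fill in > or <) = <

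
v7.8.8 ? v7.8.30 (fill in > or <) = <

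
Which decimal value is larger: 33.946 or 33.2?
33.946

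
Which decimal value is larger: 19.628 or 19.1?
19.628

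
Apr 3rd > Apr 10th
False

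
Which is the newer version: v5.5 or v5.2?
v5.5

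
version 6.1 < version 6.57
True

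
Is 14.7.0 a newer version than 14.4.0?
Yes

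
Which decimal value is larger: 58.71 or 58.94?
58.94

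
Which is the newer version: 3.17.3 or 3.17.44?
3.17.44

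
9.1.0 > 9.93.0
False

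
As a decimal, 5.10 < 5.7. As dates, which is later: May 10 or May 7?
May 10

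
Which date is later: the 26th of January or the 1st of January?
the 26th of January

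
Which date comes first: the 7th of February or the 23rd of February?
the 7th of February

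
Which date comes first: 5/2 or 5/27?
5/2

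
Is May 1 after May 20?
No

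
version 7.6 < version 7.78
True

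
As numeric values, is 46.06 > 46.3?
False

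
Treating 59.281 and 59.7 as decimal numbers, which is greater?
59.7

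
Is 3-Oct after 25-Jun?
Yes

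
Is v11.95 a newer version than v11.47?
Yes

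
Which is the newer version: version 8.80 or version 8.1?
version 8.80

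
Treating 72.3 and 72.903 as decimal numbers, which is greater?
72.903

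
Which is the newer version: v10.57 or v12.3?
v12.3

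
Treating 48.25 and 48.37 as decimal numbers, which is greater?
48.37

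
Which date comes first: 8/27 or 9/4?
8/27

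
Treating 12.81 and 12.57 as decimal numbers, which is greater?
12.81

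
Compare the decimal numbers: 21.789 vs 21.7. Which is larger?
21.789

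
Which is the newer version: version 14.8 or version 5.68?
version 14.8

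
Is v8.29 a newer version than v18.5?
No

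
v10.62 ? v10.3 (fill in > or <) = >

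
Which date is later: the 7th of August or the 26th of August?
the 26th of August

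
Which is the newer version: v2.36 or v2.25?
v2.36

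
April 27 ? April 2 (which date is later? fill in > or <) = >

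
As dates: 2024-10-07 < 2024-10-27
True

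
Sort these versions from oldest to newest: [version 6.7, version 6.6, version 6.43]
[version 6.6, version 6.7, version 6.43]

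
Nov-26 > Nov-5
True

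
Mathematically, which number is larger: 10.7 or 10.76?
10.76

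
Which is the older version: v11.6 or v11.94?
v11.6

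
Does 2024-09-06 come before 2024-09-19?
Yes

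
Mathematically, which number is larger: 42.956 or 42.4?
42.956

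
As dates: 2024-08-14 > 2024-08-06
True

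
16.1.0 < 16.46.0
True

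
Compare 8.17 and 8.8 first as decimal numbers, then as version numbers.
As decimals: 8.17 < 8.8. As versions: v8.17 > v8.8 (minor version 17 > 8).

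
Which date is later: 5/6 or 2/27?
5/6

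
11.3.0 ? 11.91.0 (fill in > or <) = <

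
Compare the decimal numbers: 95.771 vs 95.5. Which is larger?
95.771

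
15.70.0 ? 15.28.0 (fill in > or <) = >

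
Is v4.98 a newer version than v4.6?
Yes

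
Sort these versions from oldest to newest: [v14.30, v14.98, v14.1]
[v14.1, v14.30, v14.98]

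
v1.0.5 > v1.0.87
False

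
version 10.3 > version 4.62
True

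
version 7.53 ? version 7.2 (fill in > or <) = >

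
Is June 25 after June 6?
Yes. Day 25 comes after day 6 in June — this is a date comparison, not a decimal one (the decimal 6.25 would be smaller than 6.6).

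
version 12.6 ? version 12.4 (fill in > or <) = >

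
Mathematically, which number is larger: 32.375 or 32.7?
32.7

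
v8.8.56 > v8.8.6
True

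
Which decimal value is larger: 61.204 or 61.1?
61.204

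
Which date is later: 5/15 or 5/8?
5/15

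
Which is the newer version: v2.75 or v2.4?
v2.75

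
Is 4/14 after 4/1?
Yes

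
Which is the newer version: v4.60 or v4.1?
v4.60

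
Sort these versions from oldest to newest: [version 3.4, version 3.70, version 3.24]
[version 3.4, version 3.24, version 3.70]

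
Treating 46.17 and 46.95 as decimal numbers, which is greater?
46.95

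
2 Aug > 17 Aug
False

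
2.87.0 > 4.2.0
False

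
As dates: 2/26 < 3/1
True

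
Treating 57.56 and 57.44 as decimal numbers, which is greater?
57.56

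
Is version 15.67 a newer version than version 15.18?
Yes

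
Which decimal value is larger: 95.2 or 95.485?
95.485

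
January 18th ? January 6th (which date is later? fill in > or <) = >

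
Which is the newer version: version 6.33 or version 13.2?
version 13.2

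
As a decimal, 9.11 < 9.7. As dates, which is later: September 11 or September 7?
September 11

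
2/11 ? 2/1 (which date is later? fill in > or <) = >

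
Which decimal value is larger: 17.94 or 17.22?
17.94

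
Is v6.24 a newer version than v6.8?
Yes. Version numbers are compared segment by segment as integers, not as decimals: minor version 24 > 8, so v6.24 > v6.8 (even though the decimal 6.24 < 6.8).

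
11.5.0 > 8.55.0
True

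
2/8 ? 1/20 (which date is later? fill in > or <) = >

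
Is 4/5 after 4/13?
No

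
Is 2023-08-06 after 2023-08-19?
No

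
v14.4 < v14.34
True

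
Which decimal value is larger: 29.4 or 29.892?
29.892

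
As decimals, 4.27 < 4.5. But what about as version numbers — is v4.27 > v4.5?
True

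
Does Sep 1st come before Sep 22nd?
Yes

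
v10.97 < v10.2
False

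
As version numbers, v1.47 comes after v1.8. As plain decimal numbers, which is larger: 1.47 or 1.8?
1.8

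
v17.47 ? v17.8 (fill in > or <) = >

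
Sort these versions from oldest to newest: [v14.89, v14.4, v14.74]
[v14.4, v14.74, v14.89]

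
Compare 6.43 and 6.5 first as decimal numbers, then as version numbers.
As decimals: 6.43 < 6.5. As versions: v6.43 > v6.5 (minor version 43 > 5).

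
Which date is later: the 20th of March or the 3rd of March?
the 20th of March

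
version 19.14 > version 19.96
False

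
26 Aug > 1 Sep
False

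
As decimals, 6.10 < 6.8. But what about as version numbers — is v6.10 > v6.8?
True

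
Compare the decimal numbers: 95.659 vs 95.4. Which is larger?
95.659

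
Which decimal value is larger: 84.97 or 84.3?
84.97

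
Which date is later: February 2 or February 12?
February 12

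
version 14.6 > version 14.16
False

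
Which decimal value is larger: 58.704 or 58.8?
58.8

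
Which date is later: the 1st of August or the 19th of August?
the 19th of August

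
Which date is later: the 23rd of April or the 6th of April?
the 23rd of April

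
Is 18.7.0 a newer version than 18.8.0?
No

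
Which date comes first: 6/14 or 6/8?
6/8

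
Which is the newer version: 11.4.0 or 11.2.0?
11.4.0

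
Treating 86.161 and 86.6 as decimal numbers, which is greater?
86.6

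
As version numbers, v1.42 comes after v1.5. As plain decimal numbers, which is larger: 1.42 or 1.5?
1.5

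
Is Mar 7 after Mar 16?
No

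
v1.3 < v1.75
True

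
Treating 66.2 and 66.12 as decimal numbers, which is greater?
66.2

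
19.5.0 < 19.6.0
True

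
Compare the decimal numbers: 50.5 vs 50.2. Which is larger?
50.5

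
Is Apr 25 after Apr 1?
Yes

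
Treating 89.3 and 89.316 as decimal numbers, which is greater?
89.316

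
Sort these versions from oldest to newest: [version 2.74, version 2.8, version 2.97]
[version 2.8, version 2.74, version 2.97]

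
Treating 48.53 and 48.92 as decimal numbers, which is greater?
48.92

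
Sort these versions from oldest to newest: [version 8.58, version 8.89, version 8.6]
[version 8.6, version 8.58, version 8.89]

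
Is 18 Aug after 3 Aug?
Yes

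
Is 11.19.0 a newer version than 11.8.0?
Yes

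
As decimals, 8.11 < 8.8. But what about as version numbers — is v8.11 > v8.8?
True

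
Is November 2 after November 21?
No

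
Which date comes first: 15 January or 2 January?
2 January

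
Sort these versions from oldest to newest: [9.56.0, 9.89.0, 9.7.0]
[9.7.0, 9.56.0, 9.89.0]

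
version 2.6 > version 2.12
False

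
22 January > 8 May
False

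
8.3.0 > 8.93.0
False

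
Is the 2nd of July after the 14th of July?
No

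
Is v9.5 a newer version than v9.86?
No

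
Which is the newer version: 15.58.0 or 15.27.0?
15.58.0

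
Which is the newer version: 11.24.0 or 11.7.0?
11.24.0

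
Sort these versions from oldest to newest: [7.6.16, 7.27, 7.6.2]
[7.6.2, 7.6.16, 7.27]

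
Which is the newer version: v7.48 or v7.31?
v7.48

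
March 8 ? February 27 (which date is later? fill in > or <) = >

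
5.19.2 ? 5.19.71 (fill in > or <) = <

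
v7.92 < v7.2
False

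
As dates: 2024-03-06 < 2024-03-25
True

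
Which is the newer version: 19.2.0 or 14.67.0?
19.2.0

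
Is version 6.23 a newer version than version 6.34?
No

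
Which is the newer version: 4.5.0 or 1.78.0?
4.5.0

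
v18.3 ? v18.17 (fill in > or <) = <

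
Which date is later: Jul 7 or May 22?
Jul 7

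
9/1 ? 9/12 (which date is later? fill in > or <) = <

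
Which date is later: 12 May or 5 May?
12 May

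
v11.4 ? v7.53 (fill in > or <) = >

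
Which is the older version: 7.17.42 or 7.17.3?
7.17.3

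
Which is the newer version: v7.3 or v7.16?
v7.16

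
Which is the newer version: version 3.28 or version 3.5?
version 3.28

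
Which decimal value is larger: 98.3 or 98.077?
98.3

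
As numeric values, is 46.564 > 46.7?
False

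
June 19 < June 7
False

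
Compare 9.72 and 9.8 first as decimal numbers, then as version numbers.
As decimals: 9.72 < 9.8. As versions: v9.72 > v9.8 (minor version 72 > 8).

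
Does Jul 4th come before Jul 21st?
Yes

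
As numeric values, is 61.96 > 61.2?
True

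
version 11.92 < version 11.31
False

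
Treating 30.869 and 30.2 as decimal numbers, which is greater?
30.869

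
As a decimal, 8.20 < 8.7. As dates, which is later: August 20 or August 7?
August 20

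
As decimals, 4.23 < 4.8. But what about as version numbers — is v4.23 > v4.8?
True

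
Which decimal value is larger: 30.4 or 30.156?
30.4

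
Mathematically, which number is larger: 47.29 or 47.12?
47.29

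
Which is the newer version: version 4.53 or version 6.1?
version 6.1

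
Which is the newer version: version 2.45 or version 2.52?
version 2.52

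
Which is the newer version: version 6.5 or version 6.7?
version 6.7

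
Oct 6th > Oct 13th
False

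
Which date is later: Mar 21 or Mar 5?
Mar 21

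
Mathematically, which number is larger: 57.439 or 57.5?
57.5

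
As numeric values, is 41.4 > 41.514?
False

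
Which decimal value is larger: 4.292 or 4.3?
4.3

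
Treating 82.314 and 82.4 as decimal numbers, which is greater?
82.4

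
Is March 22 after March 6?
Yes. Day 22 comes after day 6 in March — this is a date comparison, not a decimal one (the decimal 3.22 would be smaller than 3.6).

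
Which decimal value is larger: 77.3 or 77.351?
77.351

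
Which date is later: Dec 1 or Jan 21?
Dec 1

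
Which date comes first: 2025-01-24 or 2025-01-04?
2025-01-04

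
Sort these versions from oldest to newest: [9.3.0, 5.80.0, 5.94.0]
[5.80.0, 5.94.0, 9.3.0]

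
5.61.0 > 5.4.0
True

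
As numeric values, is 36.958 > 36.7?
True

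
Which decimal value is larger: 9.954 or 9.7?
9.954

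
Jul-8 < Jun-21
False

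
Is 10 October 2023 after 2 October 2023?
Yes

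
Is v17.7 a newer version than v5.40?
Yes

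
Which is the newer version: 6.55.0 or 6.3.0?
6.55.0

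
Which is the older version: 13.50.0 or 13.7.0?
13.7.0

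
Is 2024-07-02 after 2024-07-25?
No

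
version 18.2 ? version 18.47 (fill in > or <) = <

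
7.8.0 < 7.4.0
False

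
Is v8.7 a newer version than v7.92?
Yes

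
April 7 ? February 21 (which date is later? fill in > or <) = >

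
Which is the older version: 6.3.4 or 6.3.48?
6.3.4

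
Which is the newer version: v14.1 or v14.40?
v14.40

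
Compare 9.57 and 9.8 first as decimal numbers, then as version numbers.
As decimals: 9.57 < 9.8. As versions: v9.57 > v9.8 (minor version 57 > 8).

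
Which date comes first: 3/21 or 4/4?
3/21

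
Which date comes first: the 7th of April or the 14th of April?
the 7th of April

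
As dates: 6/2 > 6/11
False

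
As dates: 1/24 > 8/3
False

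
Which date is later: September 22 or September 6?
September 22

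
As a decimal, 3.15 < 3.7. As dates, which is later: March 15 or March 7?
March 15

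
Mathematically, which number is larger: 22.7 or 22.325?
22.7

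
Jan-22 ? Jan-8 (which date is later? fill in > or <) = >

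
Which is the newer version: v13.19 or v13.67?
v13.67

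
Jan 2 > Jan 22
False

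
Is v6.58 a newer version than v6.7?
Yes. Version numbers are compared segment by segment as integers, not as decimals: minor version 58 > 7, so v6.58 > v6.7 (even though the decimal 6.58 < 6.7).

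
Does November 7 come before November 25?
Yes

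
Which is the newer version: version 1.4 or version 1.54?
version 1.54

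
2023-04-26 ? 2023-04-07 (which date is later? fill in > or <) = >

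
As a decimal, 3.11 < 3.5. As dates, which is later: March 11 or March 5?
March 11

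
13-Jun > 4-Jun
True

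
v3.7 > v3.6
True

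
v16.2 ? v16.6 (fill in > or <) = <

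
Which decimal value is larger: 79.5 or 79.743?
79.743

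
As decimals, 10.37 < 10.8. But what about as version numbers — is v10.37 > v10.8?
True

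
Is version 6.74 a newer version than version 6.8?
Yes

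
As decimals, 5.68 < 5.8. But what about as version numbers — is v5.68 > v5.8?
True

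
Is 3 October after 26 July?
Yes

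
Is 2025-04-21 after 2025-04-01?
Yes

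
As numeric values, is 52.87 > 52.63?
True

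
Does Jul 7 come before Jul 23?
Yes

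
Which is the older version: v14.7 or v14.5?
v14.5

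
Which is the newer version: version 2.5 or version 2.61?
version 2.61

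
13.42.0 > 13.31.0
True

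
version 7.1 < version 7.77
True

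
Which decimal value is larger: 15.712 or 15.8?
15.8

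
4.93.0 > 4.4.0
True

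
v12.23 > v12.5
True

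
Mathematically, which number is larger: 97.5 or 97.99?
97.99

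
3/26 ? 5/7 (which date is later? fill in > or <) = <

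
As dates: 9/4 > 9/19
False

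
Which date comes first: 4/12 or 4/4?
4/4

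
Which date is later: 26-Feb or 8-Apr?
8-Apr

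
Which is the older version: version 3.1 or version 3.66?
version 3.1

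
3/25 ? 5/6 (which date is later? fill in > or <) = <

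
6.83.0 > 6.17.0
True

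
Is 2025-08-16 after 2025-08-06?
Yes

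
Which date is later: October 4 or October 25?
October 25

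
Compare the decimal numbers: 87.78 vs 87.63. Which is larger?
87.78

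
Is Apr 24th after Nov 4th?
No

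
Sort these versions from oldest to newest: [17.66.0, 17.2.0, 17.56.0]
[17.2.0, 17.56.0, 17.66.0]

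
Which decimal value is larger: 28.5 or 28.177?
28.5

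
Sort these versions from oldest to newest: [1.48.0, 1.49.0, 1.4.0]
[1.4.0, 1.48.0, 1.49.0]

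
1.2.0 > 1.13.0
False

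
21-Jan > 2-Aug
False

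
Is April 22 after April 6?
Yes. Day 22 comes after day 6 in April — this is a date comparison, not a decimal one (the decimal 4.22 would be smaller than 4.6).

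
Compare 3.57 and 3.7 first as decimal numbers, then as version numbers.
As decimals: 3.57 < 3.7. As versions: v3.57 > v3.7 (minor version 57 > 7).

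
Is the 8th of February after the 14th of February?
No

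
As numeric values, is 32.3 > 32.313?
False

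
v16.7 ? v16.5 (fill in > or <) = >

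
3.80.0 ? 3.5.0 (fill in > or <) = >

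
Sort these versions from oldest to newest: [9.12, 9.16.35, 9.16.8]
[9.12, 9.16.8, 9.16.35]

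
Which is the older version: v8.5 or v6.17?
v6.17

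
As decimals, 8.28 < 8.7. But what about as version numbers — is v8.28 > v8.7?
True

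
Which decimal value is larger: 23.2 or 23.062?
23.2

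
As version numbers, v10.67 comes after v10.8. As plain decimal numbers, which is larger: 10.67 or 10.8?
10.8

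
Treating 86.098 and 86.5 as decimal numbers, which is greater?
86.5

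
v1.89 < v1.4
False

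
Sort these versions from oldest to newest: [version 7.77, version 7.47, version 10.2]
[version 7.47, version 7.77, version 10.2]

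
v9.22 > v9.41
False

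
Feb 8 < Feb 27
True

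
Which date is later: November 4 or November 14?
November 14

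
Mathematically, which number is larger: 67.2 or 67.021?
67.2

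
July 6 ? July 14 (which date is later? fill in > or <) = <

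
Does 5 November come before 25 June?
No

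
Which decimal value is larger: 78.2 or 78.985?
78.985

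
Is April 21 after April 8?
Yes. Day 21 comes after day 8 in April — this is a date comparison, not a decimal one (the decimal 4.21 would be smaller than 4.8).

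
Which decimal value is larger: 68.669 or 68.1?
68.669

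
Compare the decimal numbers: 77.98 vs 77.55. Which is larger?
77.98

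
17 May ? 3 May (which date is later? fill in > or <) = >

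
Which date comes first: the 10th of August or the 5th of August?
the 5th of August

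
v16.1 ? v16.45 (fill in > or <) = <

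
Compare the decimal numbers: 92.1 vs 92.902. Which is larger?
92.902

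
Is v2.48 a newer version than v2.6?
Yes. Version numbers are compared segment by segment as integers, not as decimals: minor version 48 > 6, so v2.48 > v2.6 (even though the decimal 2.48 < 2.6).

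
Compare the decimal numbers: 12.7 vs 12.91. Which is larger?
12.91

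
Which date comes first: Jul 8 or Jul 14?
Jul 8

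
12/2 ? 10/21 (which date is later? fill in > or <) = >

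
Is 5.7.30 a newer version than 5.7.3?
Yes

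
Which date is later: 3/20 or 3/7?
3/20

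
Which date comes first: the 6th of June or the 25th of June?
the 6th of June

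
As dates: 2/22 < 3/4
True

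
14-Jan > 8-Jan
True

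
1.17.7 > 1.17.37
False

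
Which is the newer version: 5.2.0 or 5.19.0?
5.19.0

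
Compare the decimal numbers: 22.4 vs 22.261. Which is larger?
22.4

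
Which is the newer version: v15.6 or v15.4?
v15.6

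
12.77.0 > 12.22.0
True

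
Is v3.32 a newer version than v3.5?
Yes. Version numbers are compared segment by segment as integers, not as decimals: minor version 32 > 5, so v3.32 > v3.5 (even though the decimal 3.32 < 3.5).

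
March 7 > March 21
False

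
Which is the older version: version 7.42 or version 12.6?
version 7.42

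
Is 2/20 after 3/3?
No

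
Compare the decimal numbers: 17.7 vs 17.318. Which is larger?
17.7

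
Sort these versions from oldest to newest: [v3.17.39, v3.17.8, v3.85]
[v3.17.8, v3.17.39, v3.85]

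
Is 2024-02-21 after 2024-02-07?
Yes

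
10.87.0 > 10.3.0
True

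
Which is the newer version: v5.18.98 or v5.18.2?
v5.18.98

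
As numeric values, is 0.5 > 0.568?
False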